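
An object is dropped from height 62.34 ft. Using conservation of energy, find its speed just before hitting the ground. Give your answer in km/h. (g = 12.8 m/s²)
mgh = ½mv² → v = √(2gh) = √(2×12.8×19) = 22.06 m/s = 79.4 km/h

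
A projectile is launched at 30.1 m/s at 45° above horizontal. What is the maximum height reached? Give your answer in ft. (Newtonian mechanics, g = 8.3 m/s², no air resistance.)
H = v₀²sin²(θ)/(2g) (with unit conversion) = 89.53 ft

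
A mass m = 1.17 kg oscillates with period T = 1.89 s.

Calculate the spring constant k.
T = 2π√(m/k) → k = m(2π/T)² = 1.17×(2π/1.89)² = 12.93 N/m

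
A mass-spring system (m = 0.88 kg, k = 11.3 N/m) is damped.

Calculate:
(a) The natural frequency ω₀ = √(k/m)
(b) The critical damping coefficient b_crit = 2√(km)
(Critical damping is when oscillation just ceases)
ω₀ = √(k/m) = √(11.3/0.88) = 3.583 rad/s
b_crit = 2√(km) = 2√(11.3×0.88) = 6.307 kg/s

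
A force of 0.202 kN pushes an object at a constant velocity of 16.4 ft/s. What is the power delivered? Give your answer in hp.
P = Fv = 202 N × 4.999 m/s = 1010 W = 1.354 hp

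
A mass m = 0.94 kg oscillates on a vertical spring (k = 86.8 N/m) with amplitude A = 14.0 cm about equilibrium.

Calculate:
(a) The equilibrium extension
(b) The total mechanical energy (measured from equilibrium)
x_eq = mg/k = 0.94×9.81/86.8 = 0.1062 m = 10.62 cm
E = ½kA² = ½×86.8×(0.14)² = 0.8506 J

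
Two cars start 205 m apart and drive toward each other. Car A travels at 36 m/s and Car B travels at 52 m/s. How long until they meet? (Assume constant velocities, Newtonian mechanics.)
Combined speed: v_combined = 36 + 52 = 88 m/s
Time to meet: t = d/88 = 205/88 = 2.33 s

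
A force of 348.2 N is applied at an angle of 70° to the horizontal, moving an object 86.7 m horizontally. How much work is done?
W = Fd cosθ = 348.2×86.7×cos(70°) = 10325.0 J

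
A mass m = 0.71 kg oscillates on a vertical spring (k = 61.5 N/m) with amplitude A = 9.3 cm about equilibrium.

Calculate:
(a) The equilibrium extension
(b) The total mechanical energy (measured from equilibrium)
x_eq = mg/k = 0.71×9.81/61.5 = 0.1133 m = 11.33 cm
E = ½kA² = ½×61.5×(0.093)² = 0.266 J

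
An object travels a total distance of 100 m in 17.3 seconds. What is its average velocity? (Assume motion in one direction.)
v_avg = Δd / Δt = 100 / 17.3 = 5.78 m/s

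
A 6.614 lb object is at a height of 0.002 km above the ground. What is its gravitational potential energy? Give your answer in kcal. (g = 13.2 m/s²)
PE = mgh = 3 kg × 13.2 m/s² × 2 m = 79.2 J = 0.01893 kcal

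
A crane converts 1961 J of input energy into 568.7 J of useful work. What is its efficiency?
η = W_out/W_in = 568.7/1961 = 0.29 = 29.0%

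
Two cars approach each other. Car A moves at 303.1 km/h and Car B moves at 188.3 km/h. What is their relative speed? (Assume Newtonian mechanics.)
v_rel = v_A + v_B = 303.1 + 188.3 = 491.4 km/h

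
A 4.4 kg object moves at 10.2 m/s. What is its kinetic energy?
KE = ½mv² = ½×4.4×10.2² = 228.888 J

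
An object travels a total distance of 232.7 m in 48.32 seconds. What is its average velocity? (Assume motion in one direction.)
v_avg = Δd / Δt = 232.7 / 48.32 = 4.82 m/s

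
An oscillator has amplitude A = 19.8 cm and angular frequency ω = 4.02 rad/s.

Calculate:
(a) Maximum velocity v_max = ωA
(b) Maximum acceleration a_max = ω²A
v_max = ωA = 4.02×0.198 = 0.796 m/s
a_max = ω²A = 4.02²×0.198 = 3.2 m/s²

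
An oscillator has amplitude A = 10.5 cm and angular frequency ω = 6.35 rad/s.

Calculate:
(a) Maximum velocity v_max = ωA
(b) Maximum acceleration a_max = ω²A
v_max = ωA = 6.35×0.105 = 0.6667 m/s
a_max = ω²A = 6.35²×0.105 = 4.234 m/s²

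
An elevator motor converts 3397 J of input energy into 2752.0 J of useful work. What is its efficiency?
η = W_out/W_in = 2752.0/3397 = 0.8101 = 81.01%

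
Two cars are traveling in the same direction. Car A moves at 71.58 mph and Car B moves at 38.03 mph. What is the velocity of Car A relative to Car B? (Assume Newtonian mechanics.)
v_rel = v_A - v_B = 71.58 - 38.03 = 33.55 mph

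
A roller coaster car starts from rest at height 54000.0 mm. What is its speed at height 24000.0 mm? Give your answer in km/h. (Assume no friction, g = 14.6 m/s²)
mgh₁ = ½mv₂² + mgh₂ → v₂ = √(2g(h₁−h₂)) = √(2×14.6×(54−24)) = 29.6 m/s = 106.6 km/h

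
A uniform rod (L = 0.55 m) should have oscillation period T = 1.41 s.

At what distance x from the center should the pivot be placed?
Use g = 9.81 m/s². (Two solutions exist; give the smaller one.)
T = 2π√((L²/12 + x²)/(gx)). Let c = T²g/(4π²) = 0.494.
x² − cx + L²/12 = 0 → x = (c − √(c² − L²/3))/2 = 0.05779 m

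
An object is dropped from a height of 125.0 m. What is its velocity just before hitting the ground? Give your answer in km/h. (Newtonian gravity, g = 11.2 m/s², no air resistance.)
v = √(2gh) (with unit conversion) = 190.5 km/h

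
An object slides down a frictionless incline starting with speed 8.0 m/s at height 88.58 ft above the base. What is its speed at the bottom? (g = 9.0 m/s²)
½mv₀² + mgh = ½mv² → v = √(v₀² + 2gh) = √(8² + 2×9.0×27) = 23.45 m/s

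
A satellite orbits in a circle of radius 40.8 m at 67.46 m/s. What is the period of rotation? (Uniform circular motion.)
T = 2πr/v = 2π×40.8/67.46 = 3.8 s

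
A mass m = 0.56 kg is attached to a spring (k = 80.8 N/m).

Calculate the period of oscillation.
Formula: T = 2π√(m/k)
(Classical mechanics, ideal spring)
T = 2π√(m/k) = 2π√(0.56/80.8) = 0.5231 s; f = 1/T = 1.912 Hz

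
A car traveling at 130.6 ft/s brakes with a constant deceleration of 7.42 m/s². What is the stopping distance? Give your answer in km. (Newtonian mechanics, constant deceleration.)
d = v₀² / (2a) (with unit conversion) = 0.1068 km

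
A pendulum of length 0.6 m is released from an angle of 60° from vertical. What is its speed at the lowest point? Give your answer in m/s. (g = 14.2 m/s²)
h = L(1 − cosθ) = 0.6×(1 − cos60°) = 0.3 m
v = √(2gh) = √(2×14.2×0.3) = 2.919 m/s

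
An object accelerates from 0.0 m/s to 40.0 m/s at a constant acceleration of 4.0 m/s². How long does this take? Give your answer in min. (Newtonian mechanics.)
t = (v - v₀)/a (with unit conversion) = 0.1667 min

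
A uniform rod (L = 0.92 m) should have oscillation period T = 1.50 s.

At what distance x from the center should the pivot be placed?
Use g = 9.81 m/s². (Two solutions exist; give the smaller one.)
T = 2π√((L²/12 + x²)/(gx)). Let c = T²g/(4π²) = 0.5591.
x² − cx + L²/12 = 0 → x = (c − √(c² − L²/3))/2 = 0.1923 m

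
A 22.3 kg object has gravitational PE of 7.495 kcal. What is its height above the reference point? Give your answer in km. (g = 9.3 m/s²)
PE = mgh → h = PE/(mg) = 3.136e+04 J / (22.3 kg × 9.3 m/s²) = 151.2 m = 0.1512 km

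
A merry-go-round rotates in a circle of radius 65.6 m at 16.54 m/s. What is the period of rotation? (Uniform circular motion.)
T = 2πr/v = 2π×65.6/16.54 = 24.92 s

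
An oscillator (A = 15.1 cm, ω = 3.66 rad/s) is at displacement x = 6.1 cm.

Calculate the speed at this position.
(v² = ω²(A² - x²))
v = ω√(A² − x²) = 3.66×√(0.151² − 0.061²) = 0.5056 m/s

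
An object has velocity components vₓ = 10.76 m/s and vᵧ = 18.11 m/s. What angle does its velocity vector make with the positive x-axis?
θ = arctan(vᵧ/vₓ) = arctan(18.11/10.76) = 59.28°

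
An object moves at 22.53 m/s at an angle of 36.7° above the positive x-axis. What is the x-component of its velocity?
vₓ = v cos(θ) = 22.53 × cos(36.7°) = 18.06 m/s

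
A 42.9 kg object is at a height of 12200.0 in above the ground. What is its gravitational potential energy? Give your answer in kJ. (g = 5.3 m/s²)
PE = mgh = 42.9 kg × 5.3 m/s² × 309.9 m = 7.046e+04 J = 70.46 kJ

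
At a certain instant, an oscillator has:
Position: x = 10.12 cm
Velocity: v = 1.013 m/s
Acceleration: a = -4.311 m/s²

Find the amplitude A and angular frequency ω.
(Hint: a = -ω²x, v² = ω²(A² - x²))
a = −ω²x → ω = √(|a|/x) = √(4.311/0.1012) = 6.527 rad/s
v² = ω²(A² − x²) → A = √(x² + v²/ω²) = √(0.1012² + 1.013²/6.527²) = 0.1853 m = 18.53 cm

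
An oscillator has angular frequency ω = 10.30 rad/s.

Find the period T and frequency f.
T = 2π/ω = 2π/10.3 = 0.61 s; f = ω/2π = 1.639 Hz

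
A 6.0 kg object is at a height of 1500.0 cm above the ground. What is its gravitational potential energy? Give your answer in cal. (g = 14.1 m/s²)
PE = mgh = 6 kg × 14.1 m/s² × 15 m = 1269 J = 303.3 cal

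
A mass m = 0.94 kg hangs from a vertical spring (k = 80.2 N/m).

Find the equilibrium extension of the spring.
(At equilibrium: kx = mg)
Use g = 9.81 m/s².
x_eq = mg/k = 0.94×9.81/80.2 = 0.115 m = 11.5 cm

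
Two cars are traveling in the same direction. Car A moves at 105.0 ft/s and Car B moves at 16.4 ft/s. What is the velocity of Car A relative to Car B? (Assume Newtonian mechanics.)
v_rel = v_A - v_B = 105.0 - 16.4 = 88.6 ft/s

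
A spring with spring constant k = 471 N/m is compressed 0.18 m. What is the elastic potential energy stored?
PE = ½kx² = ½×471×0.18² = 7.63 J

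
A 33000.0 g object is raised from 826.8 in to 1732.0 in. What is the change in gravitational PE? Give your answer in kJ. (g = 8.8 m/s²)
ΔPE = mg(h₂ − h₁) = 33 kg × 8.8 m/s² × (43.99 − 21) m = 6677 J = 6.677 kJ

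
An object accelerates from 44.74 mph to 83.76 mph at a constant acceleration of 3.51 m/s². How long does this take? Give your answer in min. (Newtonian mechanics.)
t = (v - v₀)/a (with unit conversion) = 0.08283 min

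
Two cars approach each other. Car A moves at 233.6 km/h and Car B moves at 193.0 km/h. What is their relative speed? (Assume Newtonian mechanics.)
v_rel = v_A + v_B = 233.6 + 193.0 = 426.6 km/h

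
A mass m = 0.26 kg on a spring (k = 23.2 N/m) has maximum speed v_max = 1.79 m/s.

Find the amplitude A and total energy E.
½mv²_max = ½kA² → A = v_max√(m/k) = 1.79×√(0.26/23.2) = 0.1895 m = 18.95 cm
E = ½mv²_max = ½×0.26×1.79² = 0.4165 J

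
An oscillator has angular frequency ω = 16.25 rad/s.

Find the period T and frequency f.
T = 2π/ω = 2π/16.25 = 0.3867 s; f = ω/2π = 2.586 Hz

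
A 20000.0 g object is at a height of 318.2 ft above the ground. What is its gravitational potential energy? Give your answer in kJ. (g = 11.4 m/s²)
PE = mgh = 20 kg × 11.4 m/s² × 96.99 m = 2.211e+04 J = 22.11 kJ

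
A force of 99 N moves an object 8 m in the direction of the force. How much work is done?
W = Fd = 99×8 = 792.0 J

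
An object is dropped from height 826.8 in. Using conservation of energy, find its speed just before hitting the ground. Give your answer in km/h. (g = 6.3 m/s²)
mgh = ½mv² → v = √(2gh) = √(2×6.3×21) = 16.27 m/s = 58.56 km/h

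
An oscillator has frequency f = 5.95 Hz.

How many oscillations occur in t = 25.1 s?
n = f×t = 5.95×25.1 = 149.3 oscillations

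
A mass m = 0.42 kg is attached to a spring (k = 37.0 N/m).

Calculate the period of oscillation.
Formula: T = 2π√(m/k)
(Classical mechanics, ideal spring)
T = 2π√(m/k) = 2π√(0.42/37.0) = 0.6694 s; f = 1/T = 1.494 Hz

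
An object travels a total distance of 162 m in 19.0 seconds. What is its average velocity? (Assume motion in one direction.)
v_avg = Δd / Δt = 162 / 19.0 = 8.53 m/s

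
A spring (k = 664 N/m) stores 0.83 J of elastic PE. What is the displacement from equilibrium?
PE = ½kx² → x = √(2PE/k) = √(2×0.83/664) = 0.05 m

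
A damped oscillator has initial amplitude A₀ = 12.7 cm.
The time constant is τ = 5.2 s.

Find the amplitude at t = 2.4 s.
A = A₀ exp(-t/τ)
A = A₀ exp(−t/τ) = 12.7×exp(−2.4/5.2) = 8.005 cm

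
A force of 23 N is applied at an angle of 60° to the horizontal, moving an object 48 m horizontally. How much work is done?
W = Fd cosθ = 23×48×cos(60°) = 552.0 J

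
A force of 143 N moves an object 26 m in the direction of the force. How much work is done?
W = Fd = 143×26 = 3718.0 J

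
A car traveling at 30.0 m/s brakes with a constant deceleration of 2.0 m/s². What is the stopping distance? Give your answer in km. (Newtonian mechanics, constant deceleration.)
d = v₀² / (2a) (with unit conversion) = 0.225 km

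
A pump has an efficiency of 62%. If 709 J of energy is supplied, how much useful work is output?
W_out = η × W_in = 0.62 × 709 = 439.58 J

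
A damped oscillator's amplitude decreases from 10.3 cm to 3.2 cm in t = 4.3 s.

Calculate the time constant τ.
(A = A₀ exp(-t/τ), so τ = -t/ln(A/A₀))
A/A₀ = 3.2/10.3 = 0.3107; ln(A/A₀) = -1.169
τ = −t/ln(A/A₀) = −4.3/-1.169 = 3.678 s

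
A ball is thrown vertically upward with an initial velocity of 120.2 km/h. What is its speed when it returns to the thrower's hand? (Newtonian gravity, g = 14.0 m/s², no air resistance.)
By conservation of energy, the ball returns at the same speed = 120.2 km/h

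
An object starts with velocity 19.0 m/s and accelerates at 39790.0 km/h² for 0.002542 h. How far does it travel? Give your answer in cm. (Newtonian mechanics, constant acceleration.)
d = v₀t + ½at² (with unit conversion) = 30240.0 cm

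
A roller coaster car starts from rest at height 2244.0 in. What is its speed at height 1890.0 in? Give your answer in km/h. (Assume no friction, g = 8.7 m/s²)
mgh₁ = ½mv₂² + mgh₂ → v₂ = √(2g(h₁−h₂)) = √(2×8.7×(57−48.01)) = 12.51 m/s = 45.03 km/h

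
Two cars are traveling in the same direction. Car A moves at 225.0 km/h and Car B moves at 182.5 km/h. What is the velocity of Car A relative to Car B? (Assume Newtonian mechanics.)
v_rel = v_A - v_B = 225.0 - 182.5 = 42.5 km/h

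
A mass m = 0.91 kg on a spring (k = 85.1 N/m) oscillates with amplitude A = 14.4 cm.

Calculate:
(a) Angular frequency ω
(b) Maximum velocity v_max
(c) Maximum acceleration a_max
ω = √(k/m) = √(85.1/0.91) = 9.67 rad/s
v_max = ωA = 9.67×0.144 = 1.393 m/s
a_max = ω²A = 9.67²×0.144 = 13.47 m/s²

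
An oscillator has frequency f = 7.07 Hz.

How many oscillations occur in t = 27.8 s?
n = f×t = 7.07×27.8 = 196.5 oscillations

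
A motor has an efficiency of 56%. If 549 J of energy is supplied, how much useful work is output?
W_out = η × W_in = 0.56 × 549 = 307.44 J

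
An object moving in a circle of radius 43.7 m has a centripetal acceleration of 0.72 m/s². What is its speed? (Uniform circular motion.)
v = √(a_c × r) = √(0.72 × 43.7) = 5.61 m/s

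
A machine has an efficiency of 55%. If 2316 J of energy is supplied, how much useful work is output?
W_out = η × W_in = 0.55 × 2316 = 1273.8 J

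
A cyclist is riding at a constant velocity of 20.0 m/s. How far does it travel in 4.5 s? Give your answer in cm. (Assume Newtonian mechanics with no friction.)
d = vt (with unit conversion) = 9000.0 cm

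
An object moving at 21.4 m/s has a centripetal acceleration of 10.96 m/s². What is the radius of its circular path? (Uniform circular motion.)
r = v²/a_c = 21.4²/10.96 = 41.78 m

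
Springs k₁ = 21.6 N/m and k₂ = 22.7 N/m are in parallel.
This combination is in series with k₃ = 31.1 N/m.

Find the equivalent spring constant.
k₁₂ = k₁ + k₂ = 44.3 N/m (parallel)
1/k_eq = 1/k₁₂ + 1/k₃ → k_eq = 18.27 N/m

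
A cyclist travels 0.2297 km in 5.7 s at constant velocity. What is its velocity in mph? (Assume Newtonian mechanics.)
v = d/t (with unit conversion) = 90.14 mph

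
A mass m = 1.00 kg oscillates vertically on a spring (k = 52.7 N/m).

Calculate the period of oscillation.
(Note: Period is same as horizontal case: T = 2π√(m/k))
T = 2π√(m/k) = 2π√(1.0/52.7) = 0.8655 s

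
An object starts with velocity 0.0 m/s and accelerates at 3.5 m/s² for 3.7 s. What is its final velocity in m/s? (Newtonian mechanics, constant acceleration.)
v = v₀ + at = 12.95 m/s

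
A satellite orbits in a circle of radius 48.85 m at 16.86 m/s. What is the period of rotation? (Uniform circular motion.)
T = 2πr/v = 2π×48.85/16.86 = 18.2 s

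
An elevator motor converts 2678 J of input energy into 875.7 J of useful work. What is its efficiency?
η = W_out/W_in = 875.7/2678 = 0.327 = 32.7%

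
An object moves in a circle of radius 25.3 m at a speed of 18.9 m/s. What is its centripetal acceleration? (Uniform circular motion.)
a_c = v²/r = 18.9²/25.3 = 357.21/25.3 = 14.12 m/s²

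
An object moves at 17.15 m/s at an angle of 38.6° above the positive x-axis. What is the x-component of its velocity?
vₓ = v cos(θ) = 17.15 × cos(38.6°) = 13.4 m/s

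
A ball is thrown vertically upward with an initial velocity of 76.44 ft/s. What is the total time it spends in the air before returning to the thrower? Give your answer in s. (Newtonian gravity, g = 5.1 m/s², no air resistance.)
t_total = 2v₀/g (with unit conversion) = 9.137 s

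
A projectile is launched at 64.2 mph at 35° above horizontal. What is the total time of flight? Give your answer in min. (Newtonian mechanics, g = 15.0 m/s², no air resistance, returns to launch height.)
T = 2v₀sin(θ)/g (with unit conversion) = 0.03658 min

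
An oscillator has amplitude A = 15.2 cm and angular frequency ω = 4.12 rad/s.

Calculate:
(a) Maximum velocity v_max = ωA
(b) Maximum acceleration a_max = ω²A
v_max = ωA = 4.12×0.152 = 0.6262 m/s
a_max = ω²A = 4.12²×0.152 = 2.58 m/s²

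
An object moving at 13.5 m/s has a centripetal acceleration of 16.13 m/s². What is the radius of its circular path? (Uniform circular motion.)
r = v²/a_c = 13.5²/16.13 = 11.3 m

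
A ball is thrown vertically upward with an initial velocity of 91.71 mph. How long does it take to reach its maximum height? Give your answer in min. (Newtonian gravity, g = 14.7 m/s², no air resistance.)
t_up = v₀/g (with unit conversion) = 0.04648 min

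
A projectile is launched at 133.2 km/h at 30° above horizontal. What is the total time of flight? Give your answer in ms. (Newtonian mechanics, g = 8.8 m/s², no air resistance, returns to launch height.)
T = 2v₀sin(θ)/g (with unit conversion) = 4205.0 ms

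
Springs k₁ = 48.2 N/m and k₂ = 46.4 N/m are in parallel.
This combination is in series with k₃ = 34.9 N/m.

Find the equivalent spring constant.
k₁₂ = k₁ + k₂ = 94.6 N/m (parallel)
1/k_eq = 1/k₁₂ + 1/k₃ → k_eq = 25.49 N/m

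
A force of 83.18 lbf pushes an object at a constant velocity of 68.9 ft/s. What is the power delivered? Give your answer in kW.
P = Fv = 370 N × 21 m/s = 7770 W = 7.77 kW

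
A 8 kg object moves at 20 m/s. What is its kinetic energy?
KE = ½mv² = ½×8×20² = 1600.0 J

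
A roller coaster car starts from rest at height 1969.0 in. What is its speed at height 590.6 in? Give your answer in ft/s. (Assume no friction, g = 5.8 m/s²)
mgh₁ = ½mv₂² + mgh₂ → v₂ = √(2g(h₁−h₂)) = √(2×5.8×(50.01−15)) = 20.15 m/s = 66.12 ft/s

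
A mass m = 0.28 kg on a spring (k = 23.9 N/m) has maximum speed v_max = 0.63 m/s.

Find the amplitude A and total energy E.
½mv²_max = ½kA² → A = v_max√(m/k) = 0.63×√(0.28/23.9) = 0.06819 m = 6.819 cm
E = ½mv²_max = ½×0.28×0.63² = 0.05557 J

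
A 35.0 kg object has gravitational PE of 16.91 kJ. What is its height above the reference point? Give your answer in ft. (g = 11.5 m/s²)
PE = mgh → h = PE/(mg) = 1.691e+04 J / (35 kg × 11.5 m/s²) = 42.01 m = 137.8 ft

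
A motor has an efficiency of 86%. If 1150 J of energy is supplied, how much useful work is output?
W_out = η × W_in = 0.86 × 1150 = 989.0 J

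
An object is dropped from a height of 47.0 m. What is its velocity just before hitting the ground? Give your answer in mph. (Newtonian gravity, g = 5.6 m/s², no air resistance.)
v = √(2gh) (with unit conversion) = 51.32 mph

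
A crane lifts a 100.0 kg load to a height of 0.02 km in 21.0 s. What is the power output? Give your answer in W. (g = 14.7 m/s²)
W = mgh = 100×14.7×20 = 2.94e+04 J
P = W/t = 2.94e+04/21 = 1400 W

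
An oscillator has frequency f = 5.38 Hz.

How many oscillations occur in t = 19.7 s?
n = f×t = 5.38×19.7 = 106 oscillations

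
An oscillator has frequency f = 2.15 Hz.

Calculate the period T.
T = 1/f = 1/2.15 = 0.4651 s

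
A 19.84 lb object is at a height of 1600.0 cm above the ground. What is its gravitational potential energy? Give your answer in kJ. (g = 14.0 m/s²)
PE = mgh = 8.999 kg × 14.0 m/s² × 16 m = 2016 J = 2.016 kJ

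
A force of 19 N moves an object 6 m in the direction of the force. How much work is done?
W = Fd = 19×6 = 114.0 J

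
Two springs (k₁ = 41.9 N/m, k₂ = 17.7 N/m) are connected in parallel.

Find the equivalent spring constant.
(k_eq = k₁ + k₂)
k_eq = k₁ + k₂ = 41.9 + 17.7 = 59.6 N/m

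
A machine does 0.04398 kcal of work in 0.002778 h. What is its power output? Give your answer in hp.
P = W/t = 184 J / 10 s = 18.4 W = 0.02467 hp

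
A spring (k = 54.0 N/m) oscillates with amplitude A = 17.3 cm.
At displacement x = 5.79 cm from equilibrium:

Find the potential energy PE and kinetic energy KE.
E_total = ½kA² = ½×54.0×(0.173)² = 0.8081 J
PE = ½kx² = ½×54.0×(0.0579)² = 0.09052 J
KE = E_total − PE = 0.7176 J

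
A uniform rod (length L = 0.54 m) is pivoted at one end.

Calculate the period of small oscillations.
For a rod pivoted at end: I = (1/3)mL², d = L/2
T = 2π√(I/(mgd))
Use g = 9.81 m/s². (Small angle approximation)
I/m = (1/3)L² = 0.0972 m²; d = L/2 = 0.27 m
T = 2π√(I/(mgd)) = 2π√(0.0972/(9.81×0.27)) = 1.204 s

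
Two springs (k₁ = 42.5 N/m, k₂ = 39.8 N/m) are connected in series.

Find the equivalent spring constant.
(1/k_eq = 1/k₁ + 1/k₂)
1/k_eq = 1/42.5 + 1/39.8 = 0.048655; k_eq = 20.55 N/m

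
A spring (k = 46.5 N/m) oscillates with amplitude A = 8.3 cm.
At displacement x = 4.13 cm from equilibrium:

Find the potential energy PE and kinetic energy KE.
E_total = ½kA² = ½×46.5×(0.083)² = 0.1602 J
PE = ½kx² = ½×46.5×(0.0413)² = 0.03966 J
KE = E_total − PE = 0.1205 J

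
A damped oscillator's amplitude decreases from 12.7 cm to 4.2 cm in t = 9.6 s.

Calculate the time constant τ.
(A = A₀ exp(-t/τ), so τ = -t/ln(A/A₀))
A/A₀ = 4.2/12.7 = 0.3307; ln(A/A₀) = -1.107
τ = −t/ln(A/A₀) = −9.6/-1.107 = 8.676 s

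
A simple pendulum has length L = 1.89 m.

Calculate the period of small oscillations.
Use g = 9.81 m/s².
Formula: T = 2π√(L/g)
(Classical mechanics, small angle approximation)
T = 2π√(L/g) = 2π√(1.89/9.81) = 2.758 s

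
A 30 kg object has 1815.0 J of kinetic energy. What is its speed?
KE = ½mv² → v = √(2KE/m) = √(2×1815.0/30) = 11.0 m/s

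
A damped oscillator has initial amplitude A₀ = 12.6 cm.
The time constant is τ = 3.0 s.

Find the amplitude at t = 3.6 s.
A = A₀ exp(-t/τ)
A = A₀ exp(−t/τ) = 12.6×exp(−3.6/3.0) = 3.795 cm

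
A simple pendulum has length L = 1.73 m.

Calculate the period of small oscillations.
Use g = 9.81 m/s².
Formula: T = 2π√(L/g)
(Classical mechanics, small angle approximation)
T = 2π√(L/g) = 2π√(1.73/9.81) = 2.639 s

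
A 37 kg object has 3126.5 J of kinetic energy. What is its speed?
KE = ½mv² → v = √(2KE/m) = √(2×3126.5/37) = 13.0 m/s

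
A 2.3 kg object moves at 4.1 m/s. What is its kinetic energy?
KE = ½mv² = ½×2.3×4.1² = 19.3315 J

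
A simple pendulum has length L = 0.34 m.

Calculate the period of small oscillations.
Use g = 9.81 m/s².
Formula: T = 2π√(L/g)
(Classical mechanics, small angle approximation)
T = 2π√(L/g) = 2π√(0.34/9.81) = 1.17 s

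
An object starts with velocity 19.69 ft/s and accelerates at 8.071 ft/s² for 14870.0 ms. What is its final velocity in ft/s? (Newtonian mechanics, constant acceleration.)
v = v₀ + at (with unit conversion) = 139.7 ft/s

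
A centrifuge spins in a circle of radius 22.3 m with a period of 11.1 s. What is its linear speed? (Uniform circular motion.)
v = 2πr/T = 2π×22.3/11.1 = 12.62 m/s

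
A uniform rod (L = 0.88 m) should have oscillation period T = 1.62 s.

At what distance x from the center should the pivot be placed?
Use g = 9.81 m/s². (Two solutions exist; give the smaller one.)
T = 2π√((L²/12 + x²)/(gx)). Let c = T²g/(4π²) = 0.6521.
x² − cx + L²/12 = 0 → x = (c − √(c² − L²/3))/2 = 0.1216 m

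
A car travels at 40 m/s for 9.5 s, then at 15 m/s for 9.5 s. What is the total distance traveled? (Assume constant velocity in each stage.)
d₁ = v₁t₁ = 40 × 9.5 = 380 m
d₂ = v₂t₂ = 15 × 9.5 = 142.5 m
d_total = 380 + 142.5 = 522.5 m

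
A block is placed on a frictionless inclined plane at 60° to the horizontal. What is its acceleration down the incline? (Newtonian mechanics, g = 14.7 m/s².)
a = g sin(θ) = 14.7 × sin(60°) = 14.7 × 0.866 = 12.73 m/s²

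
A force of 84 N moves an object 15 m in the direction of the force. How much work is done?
W = Fd = 84×15 = 1260.0 J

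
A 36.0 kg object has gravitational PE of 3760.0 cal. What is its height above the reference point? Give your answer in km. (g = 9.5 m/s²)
PE = mgh → h = PE/(mg) = 1.573e+04 J / (36 kg × 9.5 m/s²) = 46 m = 0.046 km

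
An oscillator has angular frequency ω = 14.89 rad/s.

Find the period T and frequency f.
T = 2π/ω = 2π/14.89 = 0.422 s; f = ω/2π = 2.37 Hz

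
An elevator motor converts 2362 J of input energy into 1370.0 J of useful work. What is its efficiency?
η = W_out/W_in = 1370.0/2362 = 0.58 = 58.0%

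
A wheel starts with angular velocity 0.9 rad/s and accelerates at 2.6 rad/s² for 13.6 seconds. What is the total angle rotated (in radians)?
θ = ω₀t + ½αt² = 0.9×13.6 + ½×2.6×13.6² = 252.69 rad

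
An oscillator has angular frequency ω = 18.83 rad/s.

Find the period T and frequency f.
T = 2π/ω = 2π/18.83 = 0.3337 s; f = ω/2π = 2.997 Hz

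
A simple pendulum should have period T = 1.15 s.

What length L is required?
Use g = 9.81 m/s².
T = 2π√(L/g) → L = g(T/2π)² = 9.81×(1.15/2π)² = 0.3286 m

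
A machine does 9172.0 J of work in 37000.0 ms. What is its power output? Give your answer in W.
P = W/t = 9172 J / 37 s = 247.9 W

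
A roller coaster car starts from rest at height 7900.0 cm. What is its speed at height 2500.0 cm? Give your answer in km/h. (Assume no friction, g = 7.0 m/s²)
mgh₁ = ½mv₂² + mgh₂ → v₂ = √(2g(h₁−h₂)) = √(2×7.0×(79−25)) = 27.5 m/s = 98.98 km/h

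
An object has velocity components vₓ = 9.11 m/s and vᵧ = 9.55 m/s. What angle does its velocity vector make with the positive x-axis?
θ = arctan(vᵧ/vₓ) = arctan(9.55/9.11) = 46.35°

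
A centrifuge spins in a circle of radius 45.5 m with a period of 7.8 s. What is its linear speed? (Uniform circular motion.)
v = 2πr/T = 2π×45.5/7.8 = 36.65 m/s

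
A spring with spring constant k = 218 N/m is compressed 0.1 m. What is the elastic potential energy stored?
PE = ½kx² = ½×218×0.1² = 1.09 J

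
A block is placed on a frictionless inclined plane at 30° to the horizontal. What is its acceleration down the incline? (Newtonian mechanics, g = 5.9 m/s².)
a = g sin(θ) = 5.9 × sin(30°) = 5.9 × 0.5 = 2.95 m/s²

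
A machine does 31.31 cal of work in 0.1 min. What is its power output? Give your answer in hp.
P = W/t = 131 J / 6 s = 21.83 W = 0.02928 hp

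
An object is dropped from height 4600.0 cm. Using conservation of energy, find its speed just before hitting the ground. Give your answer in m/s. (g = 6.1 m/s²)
mgh = ½mv² → v = √(2gh) = √(2×6.1×46) = 23.69 m/s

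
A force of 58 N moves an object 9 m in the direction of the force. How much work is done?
W = Fd = 58×9 = 522.0 J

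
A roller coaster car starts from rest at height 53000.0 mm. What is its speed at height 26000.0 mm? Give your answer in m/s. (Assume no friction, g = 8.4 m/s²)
mgh₁ = ½mv₂² + mgh₂ → v₂ = √(2g(h₁−h₂)) = √(2×8.4×(53−26)) = 21.3 m/s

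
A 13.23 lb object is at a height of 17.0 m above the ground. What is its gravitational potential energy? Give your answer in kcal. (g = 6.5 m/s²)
PE = mgh = 6.001 kg × 6.5 m/s² × 17 m = 663.1 J = 0.1585 kcal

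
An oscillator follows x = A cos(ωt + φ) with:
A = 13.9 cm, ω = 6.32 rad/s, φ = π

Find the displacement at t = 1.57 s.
x = A cos(ωt + φ) = 13.9×cos(6.32×1.57 + π) = 12.21 cm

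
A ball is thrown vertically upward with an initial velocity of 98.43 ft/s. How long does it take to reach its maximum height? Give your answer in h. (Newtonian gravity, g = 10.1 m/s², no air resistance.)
t_up = v₀/g (with unit conversion) = 0.0008251 h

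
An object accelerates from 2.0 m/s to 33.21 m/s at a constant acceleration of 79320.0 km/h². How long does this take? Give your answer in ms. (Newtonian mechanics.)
t = (v - v₀)/a (with unit conversion) = 5099.0 ms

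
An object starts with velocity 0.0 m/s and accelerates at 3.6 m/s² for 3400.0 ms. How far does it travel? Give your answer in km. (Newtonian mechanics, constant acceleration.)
d = v₀t + ½at² (with unit conversion) = 0.02081 km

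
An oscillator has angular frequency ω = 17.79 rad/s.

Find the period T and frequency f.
T = 2π/ω = 2π/17.79 = 0.3532 s; f = ω/2π = 2.831 Hz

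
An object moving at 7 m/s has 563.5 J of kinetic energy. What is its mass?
KE = ½mv² → m = 2KE/v² = 2×563.5/7² = 23.0 kg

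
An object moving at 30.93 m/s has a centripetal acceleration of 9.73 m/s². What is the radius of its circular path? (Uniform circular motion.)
r = v²/a_c = 30.93²/9.73 = 98.32 m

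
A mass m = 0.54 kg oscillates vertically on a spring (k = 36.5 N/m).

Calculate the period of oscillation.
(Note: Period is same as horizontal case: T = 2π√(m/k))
T = 2π√(m/k) = 2π√(0.54/36.5) = 0.7642 s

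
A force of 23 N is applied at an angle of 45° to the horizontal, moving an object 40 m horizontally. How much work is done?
W = Fd cosθ = 23×40×cos(45°) = 650.54 J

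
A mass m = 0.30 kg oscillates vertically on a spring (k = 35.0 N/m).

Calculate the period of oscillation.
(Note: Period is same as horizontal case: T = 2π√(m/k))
T = 2π√(m/k) = 2π√(0.3/35.0) = 0.5817 s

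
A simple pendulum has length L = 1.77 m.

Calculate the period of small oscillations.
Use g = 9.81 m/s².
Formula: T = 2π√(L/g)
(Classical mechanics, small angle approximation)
T = 2π√(L/g) = 2π√(1.77/9.81) = 2.669 s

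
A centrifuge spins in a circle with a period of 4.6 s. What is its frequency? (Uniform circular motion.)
f = 1/T = 1/4.6 = 0.2174 Hz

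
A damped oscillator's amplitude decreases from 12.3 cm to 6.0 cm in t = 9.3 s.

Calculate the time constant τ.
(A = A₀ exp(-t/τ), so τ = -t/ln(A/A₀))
A/A₀ = 6.0/12.3 = 0.4878; ln(A/A₀) = -0.7178
τ = −t/ln(A/A₀) = −9.3/-0.7178 = 12.96 s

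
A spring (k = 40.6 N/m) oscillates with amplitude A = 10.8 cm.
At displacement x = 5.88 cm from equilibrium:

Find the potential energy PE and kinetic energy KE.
E_total = ½kA² = ½×40.6×(0.108)² = 0.2368 J
PE = ½kx² = ½×40.6×(0.0588)² = 0.07019 J
KE = E_total − PE = 0.1666 J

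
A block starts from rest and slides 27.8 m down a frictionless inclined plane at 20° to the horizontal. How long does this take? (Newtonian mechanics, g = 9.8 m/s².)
a = g sin(θ) = 9.8 × sin(20°) = 3.35 m/s²
t = √(2d/a) = √(2 × 27.8 / 3.35) = 4.07 s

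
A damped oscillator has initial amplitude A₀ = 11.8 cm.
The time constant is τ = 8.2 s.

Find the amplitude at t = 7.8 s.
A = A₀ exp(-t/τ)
A = A₀ exp(−t/τ) = 11.8×exp(−7.8/8.2) = 4.558 cm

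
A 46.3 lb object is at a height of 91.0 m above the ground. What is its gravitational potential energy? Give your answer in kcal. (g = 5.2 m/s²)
PE = mgh = 21 kg × 5.2 m/s² × 91 m = 9938 J = 2.375 kcal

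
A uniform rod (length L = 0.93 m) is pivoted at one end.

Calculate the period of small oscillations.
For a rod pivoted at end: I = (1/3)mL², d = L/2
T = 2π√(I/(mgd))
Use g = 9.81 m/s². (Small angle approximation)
I/m = (1/3)L² = 0.2883 m²; d = L/2 = 0.465 m
T = 2π√(I/(mgd)) = 2π√(0.2883/(9.81×0.465)) = 1.58 s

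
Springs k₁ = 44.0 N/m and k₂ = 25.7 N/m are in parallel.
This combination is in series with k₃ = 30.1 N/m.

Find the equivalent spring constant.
k₁₂ = k₁ + k₂ = 69.7 N/m (parallel)
1/k_eq = 1/k₁₂ + 1/k₃ → k_eq = 21.02 N/m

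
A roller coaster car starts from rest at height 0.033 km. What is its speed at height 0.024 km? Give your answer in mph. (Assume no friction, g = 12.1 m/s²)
mgh₁ = ½mv₂² + mgh₂ → v₂ = √(2g(h₁−h₂)) = √(2×12.1×(33−24)) = 14.76 m/s = 33.01 mph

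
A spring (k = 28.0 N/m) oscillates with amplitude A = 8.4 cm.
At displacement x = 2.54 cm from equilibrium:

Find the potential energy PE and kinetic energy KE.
E_total = ½kA² = ½×28.0×(0.084)² = 0.09878 J
PE = ½kx² = ½×28.0×(0.0254)² = 0.009032 J
KE = E_total − PE = 0.08975 J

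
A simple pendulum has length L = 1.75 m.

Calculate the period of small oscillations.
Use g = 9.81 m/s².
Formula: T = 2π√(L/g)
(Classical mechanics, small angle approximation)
T = 2π√(L/g) = 2π√(1.75/9.81) = 2.654 s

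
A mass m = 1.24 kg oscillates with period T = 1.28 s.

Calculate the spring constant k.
T = 2π√(m/k) → k = m(2π/T)² = 1.24×(2π/1.28)² = 29.88 N/m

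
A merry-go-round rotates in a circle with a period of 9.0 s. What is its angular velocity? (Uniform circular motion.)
ω = 2π/T = 2π/9.0 = 0.6981 rad/s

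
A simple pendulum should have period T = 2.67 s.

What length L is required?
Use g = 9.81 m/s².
T = 2π√(L/g) → L = g(T/2π)² = 9.81×(2.67/2π)² = 1.771 m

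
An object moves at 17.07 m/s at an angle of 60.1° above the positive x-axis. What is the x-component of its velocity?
vₓ = v cos(θ) = 17.07 × cos(60.1°) = 8.51 m/s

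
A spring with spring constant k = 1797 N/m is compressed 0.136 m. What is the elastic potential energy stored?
PE = ½kx² = ½×1797×0.136² = 16.62 J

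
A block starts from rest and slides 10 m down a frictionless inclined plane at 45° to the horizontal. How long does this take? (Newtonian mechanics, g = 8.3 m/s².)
a = g sin(θ) = 8.3 × sin(45°) = 5.87 m/s²
t = √(2d/a) = √(2 × 10 / 5.87) = 1.85 s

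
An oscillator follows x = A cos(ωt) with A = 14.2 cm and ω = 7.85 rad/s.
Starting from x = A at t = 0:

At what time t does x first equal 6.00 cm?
cos(ωt) = x/A = 6.0/14.2 = 0.4225
ωt = arccos(0.4225) = 1.135 rad
t = 1.135/7.85 = 0.1445 s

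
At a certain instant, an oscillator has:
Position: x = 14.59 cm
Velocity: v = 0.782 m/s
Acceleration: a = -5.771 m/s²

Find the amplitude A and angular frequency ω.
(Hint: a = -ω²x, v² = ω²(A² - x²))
a = −ω²x → ω = √(|a|/x) = √(5.771/0.1459) = 6.289 rad/s
v² = ω²(A² − x²) → A = √(x² + v²/ω²) = √(0.1459² + 0.782²/6.289²) = 0.1917 m = 19.17 cm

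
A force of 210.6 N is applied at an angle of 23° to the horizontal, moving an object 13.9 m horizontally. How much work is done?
W = Fd cosθ = 210.6×13.9×cos(23°) = 2694.6 J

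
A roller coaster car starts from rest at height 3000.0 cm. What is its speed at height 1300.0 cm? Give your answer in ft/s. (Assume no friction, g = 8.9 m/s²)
mgh₁ = ½mv₂² + mgh₂ → v₂ = √(2g(h₁−h₂)) = √(2×8.9×(30−13)) = 17.4 m/s = 57.07 ft/s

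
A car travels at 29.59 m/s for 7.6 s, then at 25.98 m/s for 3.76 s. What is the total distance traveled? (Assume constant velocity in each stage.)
d₁ = v₁t₁ = 29.59 × 7.6 = 224.884 m
d₂ = v₂t₂ = 25.98 × 3.76 = 97.6848 m
d_total = 224.884 + 97.6848 = 322.57 m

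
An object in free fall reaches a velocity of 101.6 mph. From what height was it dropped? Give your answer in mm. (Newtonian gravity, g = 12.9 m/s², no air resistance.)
h = v²/(2g) (with unit conversion) = 79960.0 mm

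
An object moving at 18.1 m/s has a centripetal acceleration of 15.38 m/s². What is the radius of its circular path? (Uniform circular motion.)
r = v²/a_c = 18.1²/15.38 = 21.3 m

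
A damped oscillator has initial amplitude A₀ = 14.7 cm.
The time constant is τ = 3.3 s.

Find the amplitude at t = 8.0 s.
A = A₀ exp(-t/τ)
A = A₀ exp(−t/τ) = 14.7×exp(−8.0/3.3) = 1.302 cm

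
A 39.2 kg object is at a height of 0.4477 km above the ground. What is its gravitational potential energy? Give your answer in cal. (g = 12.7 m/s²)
PE = mgh = 39.2 kg × 12.7 m/s² × 447.7 m = 2.229e+05 J = 53270.0 cal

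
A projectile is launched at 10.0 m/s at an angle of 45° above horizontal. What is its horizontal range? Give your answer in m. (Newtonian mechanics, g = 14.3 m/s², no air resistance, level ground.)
R = v₀² sin(2θ) / g = 6.993 m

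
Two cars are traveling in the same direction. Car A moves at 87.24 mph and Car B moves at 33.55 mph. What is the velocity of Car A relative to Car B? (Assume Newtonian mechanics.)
v_rel = v_A - v_B = 87.24 - 33.55 = 53.69 mph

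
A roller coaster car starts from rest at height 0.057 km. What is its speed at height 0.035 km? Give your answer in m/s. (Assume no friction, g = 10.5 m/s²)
mgh₁ = ½mv₂² + mgh₂ → v₂ = √(2g(h₁−h₂)) = √(2×10.5×(57−35)) = 21.49 m/s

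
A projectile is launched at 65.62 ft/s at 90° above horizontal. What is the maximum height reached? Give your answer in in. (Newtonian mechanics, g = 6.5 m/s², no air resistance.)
H = v₀²sin²(θ)/(2g) (with unit conversion) = 1212.0 in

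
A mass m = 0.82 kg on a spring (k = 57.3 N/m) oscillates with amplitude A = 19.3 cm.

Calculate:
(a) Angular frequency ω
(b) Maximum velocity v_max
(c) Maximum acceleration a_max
ω = √(k/m) = √(57.3/0.82) = 8.359 rad/s
v_max = ωA = 8.359×0.193 = 1.613 m/s
a_max = ω²A = 8.359²×0.193 = 13.49 m/s²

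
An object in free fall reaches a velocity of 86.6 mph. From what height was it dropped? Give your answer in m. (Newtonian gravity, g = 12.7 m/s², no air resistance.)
h = v²/(2g) (with unit conversion) = 59.01 m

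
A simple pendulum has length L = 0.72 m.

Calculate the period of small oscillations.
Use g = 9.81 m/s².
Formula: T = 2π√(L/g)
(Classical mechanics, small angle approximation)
T = 2π√(L/g) = 2π√(0.72/9.81) = 1.702 s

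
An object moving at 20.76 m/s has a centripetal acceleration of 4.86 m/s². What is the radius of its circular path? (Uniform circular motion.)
r = v²/a_c = 20.76²/4.86 = 88.68 m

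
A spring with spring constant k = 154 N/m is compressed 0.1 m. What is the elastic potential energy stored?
PE = ½kx² = ½×154×0.1² = 0.77 J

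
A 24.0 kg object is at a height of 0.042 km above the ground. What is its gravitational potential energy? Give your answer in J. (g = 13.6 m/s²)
PE = mgh = 24 kg × 13.6 m/s² × 42 m = 1.371e+04 J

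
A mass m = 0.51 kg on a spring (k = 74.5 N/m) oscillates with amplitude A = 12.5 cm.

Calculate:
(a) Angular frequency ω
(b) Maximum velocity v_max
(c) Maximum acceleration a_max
ω = √(k/m) = √(74.5/0.51) = 12.09 rad/s
v_max = ωA = 12.09×0.125 = 1.511 m/s
a_max = ω²A = 12.09²×0.125 = 18.26 m/s²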